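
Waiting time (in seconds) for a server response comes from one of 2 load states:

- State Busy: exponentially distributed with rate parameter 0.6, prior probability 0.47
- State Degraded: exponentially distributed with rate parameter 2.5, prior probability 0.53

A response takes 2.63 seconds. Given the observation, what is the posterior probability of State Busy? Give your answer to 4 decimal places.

P(component k | x) = π_k·f_k(x) / marginal(x), where marginal(x) = Σ_j π_j·f_j(x).
Evaluate each component's likelihood at the observed value:
  p_Busy = 0.6·e^(−0.6·2.63) = 0.6·e^(−1.5780) = 0.123832
  p_Degraded = 2.5·e^(−2.5·2.63) = 2.5·e^(−6.5750) = 0.00348701
Unnormalised posteriors:
  π_Busy·p_Busy = 0.47 × 0.123832 = 0.0582013
  π_Degraded·p_Degraded = 0.53 × 0.00348701 = 0.00184812
Marginal: 0.0582013 + 0.00184812 = 0.0600494
Responsibility of State Busy: 0.0582013 / 0.0600494 ≈ 0.9692

0.9692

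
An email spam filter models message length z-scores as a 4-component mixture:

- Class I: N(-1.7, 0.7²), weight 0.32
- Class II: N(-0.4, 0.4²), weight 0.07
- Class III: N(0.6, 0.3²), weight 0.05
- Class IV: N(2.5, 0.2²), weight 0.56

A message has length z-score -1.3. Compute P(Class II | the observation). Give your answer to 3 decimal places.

P(component k | x) = π_k·f_k(x) / marginal(x), where marginal(x) = Σ_j π_j·f_j(x).
Normal densities:
  f_I = (1/(0.7·√(2π)))·exp(−(-1.3−-1.7)²/(2·0.7²)) = 0.569918·exp(-0.16327) = 0.484068
  f_II = (1/(0.4·√(2π)))·exp(−(-1.3−-0.4)²/(2·0.4²)) = 0.997356·exp(-2.53125) = 0.0793491
  f_III = (1/(0.3·√(2π)))·exp(−(-1.3−0.6)²/(2·0.3²)) = 1.329808·exp(-20.05556) = 2.59282e-09
  f_IV = (1/(0.2·√(2π)))·exp(−(-1.3−2.5)²/(2·0.2²)) = 1.994711·exp(-180.50000) = 8.12318e-79
Multiply by the mixture weights:
  π_I·f_I = 0.32 × 0.484068 = 0.154902
  π_II·f_II = 0.07 × 0.0793491 = 0.00555444
  π_III·f_III = 0.05 × 2.59282e-09 = 1.29641e-10
  π_IV·f_IV = 0.56 × 8.12318e-79 = 4.54898e-79
Denominator: 0.154902 + 0.00555444 + 1.29641e-10 + 4.54898e-79 = 0.160456
Responsibility of Class II: 0.00555444 / 0.160456 ≈ 0.035

0.035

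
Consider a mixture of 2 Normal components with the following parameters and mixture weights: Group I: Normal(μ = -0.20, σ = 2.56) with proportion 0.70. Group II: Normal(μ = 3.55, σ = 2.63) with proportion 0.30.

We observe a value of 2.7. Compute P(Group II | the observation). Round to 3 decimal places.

0.429

P(component k | x) = π_k·f_k(x) / marginal(x), where marginal(x) = Σ_j π_j·f_j(x).
Evaluate each component's likelihood at the observed value:
  p_I = (1/(2.56·√(2π)))·exp(−(2.7−-0.20)²/(2·2.56²)) = 0.155837·exp(-0.64163) = 0.0820376
  p_II = (1/(2.63·√(2π)))·exp(−(2.7−3.55)²/(2·2.63²)) = 0.151689·exp(-0.05223) = 0.14397
Multiply by the mixture weights:
  π_I·p_I = 0.70 × 0.0820376 = 0.0574263
  π_II·p_II = 0.30 × 0.14397 = 0.043191
Sum: 0.0574263 + 0.043191 = 0.100617
So the posterior for Group II is 0.043191 / 0.100617 ≈ 0.429.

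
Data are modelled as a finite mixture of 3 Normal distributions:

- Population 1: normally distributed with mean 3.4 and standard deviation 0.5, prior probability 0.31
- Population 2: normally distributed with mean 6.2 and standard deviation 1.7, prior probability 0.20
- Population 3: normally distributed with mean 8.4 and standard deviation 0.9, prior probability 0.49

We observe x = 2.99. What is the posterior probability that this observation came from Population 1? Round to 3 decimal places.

The responsibility of component k is w_k f_k(x) divided by Σ_j w_j f_j(x).
Component likelihoods at x = 2.99:
  p_1 = (1/(0.5·√(2π)))·exp(−(2.99−3.4)²/(2·0.5²)) = 0.797885·exp(-0.33620) = 0.570073
  p_2 = (1/(1.7·√(2π)))·exp(−(2.99−6.2)²/(2·1.7²)) = 0.234672·exp(-1.78272) = 0.0394673
  p_3 = (1/(0.9·√(2π)))·exp(−(2.99−8.4)²/(2·0.9²)) = 0.443269·exp(-18.06673) = 6.3152e-09
Prior × likelihood for each component:
  w_1·p_1 = 0.31 × 0.570073 = 0.176723
  w_2·p_2 = 0.20 × 0.0394673 = 0.00789346
  w_3·p_3 = 0.49 × 6.3152e-09 = 3.09445e-09
Denominator: 0.176723 + 0.00789346 + 3.09445e-09 = 0.184616
P(Population 1 | data) ≈ 0.957

0.957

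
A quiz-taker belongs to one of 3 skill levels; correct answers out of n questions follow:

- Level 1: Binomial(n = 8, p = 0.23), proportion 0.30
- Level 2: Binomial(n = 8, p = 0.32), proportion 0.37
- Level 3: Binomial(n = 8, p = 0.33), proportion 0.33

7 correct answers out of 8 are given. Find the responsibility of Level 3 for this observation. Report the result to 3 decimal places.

Apply Bayes' rule: the posterior for each component is proportional to its prior times its likelihood at x.
Binomial probabilities:
  L_1 = C(8,7)·0.23^7·0.77^1 = 8·3.40483e-05·0.77 = 0.000209737
  L_2 = C(8,7)·0.32^7·0.68^1 = 8·0.000343597·0.68 = 0.00186917
  L_3 = C(8,7)·0.33^7·0.67^1 = 8·0.000426184·0.67 = 0.00228435
Multiply by the mixture weights:
  π_1·L_1 = 0.30 × 0.000209737 = 6.29212e-05
  π_2·L_2 = 0.37 × 0.00186917 = 0.000691593
  π_3·L_3 = 0.33 × 0.00228435 = 0.000753835
Sum: 6.29212e-05 + 0.000691593 + 0.000753835 = 0.00150835
P(Level 3 | 7 correct answers out of 8) = 0.000753835 / 0.00150835 ≈ 0.500

0.500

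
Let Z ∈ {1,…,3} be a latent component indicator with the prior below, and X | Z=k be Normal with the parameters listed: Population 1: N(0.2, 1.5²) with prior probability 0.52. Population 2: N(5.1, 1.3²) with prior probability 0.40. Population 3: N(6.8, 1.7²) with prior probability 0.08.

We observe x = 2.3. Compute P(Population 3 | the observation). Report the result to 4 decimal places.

By Bayes' theorem, P(k | x) = π_k f_k(x) / Σ_j π_j f_j(x).
Normal densities:
  f_1 = 0.0998183
  f_2 = 0.0301723
  f_3 = 0.007062
Weight by the priors:
  π_1·f_1 = 0.52 × 0.0998183 = 0.0519055
  π_2·f_2 = 0.40 × 0.0301723 = 0.0120689
  π_3·f_3 = 0.08 × 0.007062 = 0.00056496
Normaliser: 0.0519055 + 0.0120689 + 0.00056496 = 0.0645394
P(Population 3 | 2.3) = 0.00056496 / 0.0645394 ≈ 0.0088

0.0088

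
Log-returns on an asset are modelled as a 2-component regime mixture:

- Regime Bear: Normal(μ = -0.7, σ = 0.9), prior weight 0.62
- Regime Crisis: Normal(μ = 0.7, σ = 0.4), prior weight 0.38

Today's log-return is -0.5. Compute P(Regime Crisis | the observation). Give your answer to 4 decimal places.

0.0155

Apply Bayes' rule: the posterior for each component is proportional to its prior times its likelihood at x.
Normal densities:
  f_Bear = (1/(0.9·√(2π)))·exp(−(-0.5−-0.7)²/(2·0.9²)) = 0.443269·exp(-0.02469) = 0.432458
  f_Crisis = (1/(0.4·√(2π)))·exp(−(-0.5−0.7)²/(2·0.4²)) = 0.997356·exp(-4.50000) = 0.0110796
Unnormalised posteriors:
  P(Z=Bear)·f_Bear = 0.62 × 0.432458 = 0.268124
  P(Z=Crisis)·f_Crisis = 0.38 × 0.0110796 = 0.00421026
Denominator: 0.268124 + 0.00421026 = 0.272334
P(Regime Crisis | x) ≈ 0.0155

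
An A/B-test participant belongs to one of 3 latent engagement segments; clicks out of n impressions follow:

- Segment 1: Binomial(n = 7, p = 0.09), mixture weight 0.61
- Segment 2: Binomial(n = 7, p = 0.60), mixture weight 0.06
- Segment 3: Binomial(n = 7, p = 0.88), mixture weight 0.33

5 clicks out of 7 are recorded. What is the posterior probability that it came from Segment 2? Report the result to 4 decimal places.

0.2292

By Bayes' theorem, P(k | x) = w_k f_k(x) / Σ_j w_j f_j(x).
Binomial probabilities:
  p_1 = 0.000102687
  p_2 = 0.261274
  p_3 = 0.159586
Prior × likelihood for each component:
  w_1·p_1 = 0.61 × 0.000102687 = 6.26389e-05
  w_2·p_2 = 0.06 × 0.261274 = 0.0156764
  w_3·p_3 = 0.33 × 0.159586 = 0.0526634
Sum: 6.26389e-05 + 0.0156764 + 0.0526634 = 0.0684025
P(Segment 2 | x) ≈ 0.2292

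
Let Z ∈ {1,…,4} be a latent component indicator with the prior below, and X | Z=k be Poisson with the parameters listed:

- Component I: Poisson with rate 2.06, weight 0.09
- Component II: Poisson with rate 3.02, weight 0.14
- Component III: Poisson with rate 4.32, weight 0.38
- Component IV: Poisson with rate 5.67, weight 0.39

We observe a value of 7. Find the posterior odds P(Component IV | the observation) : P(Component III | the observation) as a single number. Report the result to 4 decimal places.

1.7852

The posterior odds equal the prior odds times the likelihood ratio: (w_i/w_j)·(f_i(x)/f_j(x)).
Evaluate each component's likelihood at the observed value:
  f_I = e^(−2.06)·2.06^7/7! = 0.00398101
  f_II = e^(−3.02)·3.02^7/7! = 0.0221845
  f_III = e^(−4.32)·4.32^7/7! = 0.0740975
  f_IV = e^(−5.67)·5.67^7/7! = 0.128885
Posterior odds = (w_IV·f_IV) / (w_III·f_III) = (0.39·0.128885) / (0.38·0.0740975) = 0.050265 / 0.028157 ≈ 1.7852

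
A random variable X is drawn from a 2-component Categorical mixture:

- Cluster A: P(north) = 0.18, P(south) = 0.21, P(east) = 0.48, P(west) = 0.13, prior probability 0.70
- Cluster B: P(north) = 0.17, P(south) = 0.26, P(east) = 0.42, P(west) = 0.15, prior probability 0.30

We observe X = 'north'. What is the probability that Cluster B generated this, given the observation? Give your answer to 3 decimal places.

Apply Bayes' rule: the posterior for each component is proportional to its prior times its likelihood at x.
Component likelihoods at x = 'north':
  f_A = P(north | comp) = 0.18
  f_B = P(north | comp) = 0.17
Prior × likelihood for each component:
  w_A·f_A = 0.70 × 0.18 = 0.126
  w_B·f_B = 0.30 × 0.17 = 0.051
Denominator: 0.126 + 0.051 = 0.177
So the posterior for Cluster B is 0.051 / 0.177 ≈ 0.288.

0.288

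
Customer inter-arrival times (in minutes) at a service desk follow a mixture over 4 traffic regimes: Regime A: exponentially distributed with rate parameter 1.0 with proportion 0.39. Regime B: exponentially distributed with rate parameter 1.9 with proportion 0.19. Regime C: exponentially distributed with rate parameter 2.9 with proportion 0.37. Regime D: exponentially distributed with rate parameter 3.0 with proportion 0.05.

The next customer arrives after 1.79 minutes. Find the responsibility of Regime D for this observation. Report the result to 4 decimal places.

0.0083

P(component k | x) = π_k·f_k(x) / marginal(x), where marginal(x) = Σ_j π_j·f_j(x).
Exponential densities:
  L_A = 1.0·e^(−1.0·1.79) = 1.0·e^(−1.7900) = 0.16696
  L_B = 1.9·e^(−1.9·1.79) = 1.9·e^(−3.4010) = 0.0633458
  L_C = 2.9·e^(−2.9·1.79) = 2.9·e^(−5.1910) = 0.0161427
  L_D = 3.0·e^(−3.0·1.79) = 3.0·e^(−5.3700) = 0.0139624
Unnormalised posteriors:
  π_A·L_A = 0.39 × 0.16696 = 0.0651145
  π_B·L_B = 0.19 × 0.0633458 = 0.0120357
  π_C·L_C = 0.37 × 0.0161427 = 0.00597279
  π_D·L_D = 0.05 × 0.0139624 = 0.00069812
Evidence: 0.0651145 + 0.0120357 + 0.00597279 + 0.00069812 = 0.0838211
P(Regime D | the observation) = 0.00069812 / 0.0838211 ≈ 0.0083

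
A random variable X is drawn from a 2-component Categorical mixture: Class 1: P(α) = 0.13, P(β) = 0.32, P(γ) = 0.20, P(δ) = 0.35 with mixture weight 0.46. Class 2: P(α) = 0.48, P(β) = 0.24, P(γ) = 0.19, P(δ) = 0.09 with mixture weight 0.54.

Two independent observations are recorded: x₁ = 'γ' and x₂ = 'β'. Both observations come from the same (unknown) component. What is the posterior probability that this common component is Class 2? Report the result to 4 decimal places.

0.4555

By Bayes' theorem, P(k | x) = π_k f_k(x) / Σ_j π_j f_j(x).
Since both observations come from the same component, the likelihood for component k is f_k(x₁)·f_k(x₂).
  f_1 = [P(γ | comp) = 0.20] × [0.32] = 0.064
  f_2 = [P(γ | comp) = 0.19] × [0.24] = 0.0456
Multiply by the mixture weights:
  π_1·f_1 = 0.46 × 0.064 = 0.02944
  π_2·f_2 = 0.54 × 0.0456 = 0.024624
Normaliser: 0.02944 + 0.024624 = 0.054064
So the posterior for Class 2 is 0.024624 / 0.054064 ≈ 0.4555.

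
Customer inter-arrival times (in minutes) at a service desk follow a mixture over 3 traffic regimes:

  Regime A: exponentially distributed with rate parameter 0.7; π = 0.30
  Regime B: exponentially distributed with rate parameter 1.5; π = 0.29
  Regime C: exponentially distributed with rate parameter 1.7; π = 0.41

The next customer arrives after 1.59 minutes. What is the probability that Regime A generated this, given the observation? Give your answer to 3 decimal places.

Apply Bayes' rule: the posterior for each component is proportional to its prior times its likelihood at x.
Exponential densities:
  L_A = 0.7·e^(−0.7·1.59) = 0.7·e^(−1.1130) = 0.23
  L_B = 1.5·e^(−1.5·1.59) = 1.5·e^(−2.3850) = 0.138133
  L_C = 1.7·e^(−1.7·1.59) = 1.7·e^(−2.7030) = 0.113907
Multiply by the mixture weights:
  P(Z=A)·L_A = 0.30 × 0.23 = 0.0690001
  P(Z=B)·L_B = 0.29 × 0.138133 = 0.0400587
  P(Z=C)·L_C = 0.41 × 0.113907 = 0.0467019
Denominator: 0.0690001 + 0.0400587 + 0.0467019 = 0.155761
P(Regime A | the observation) ≈ 0.443

0.443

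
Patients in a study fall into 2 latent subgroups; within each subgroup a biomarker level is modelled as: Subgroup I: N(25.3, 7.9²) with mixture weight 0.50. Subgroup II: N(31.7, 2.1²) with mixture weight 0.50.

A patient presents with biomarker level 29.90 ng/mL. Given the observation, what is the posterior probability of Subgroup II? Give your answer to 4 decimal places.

Posterior ∝ prior × likelihood, so P(k | x) ∝ w_k f_k(x); normalise over all components.
Component likelihoods at x = 29.90 ng/mL:
  p_I = 0.0426245
  p_II = 0.131569
Multiply by the mixture weights:
  w_I·p_I = 0.50 × 0.0426245 = 0.0213123
  w_II·p_II = 0.50 × 0.131569 = 0.0657846
Denominator: 0.0213123 + 0.0657846 = 0.0870968
So the posterior for Subgroup II is 0.0657846 / 0.0870968 ≈ 0.7553.

0.7553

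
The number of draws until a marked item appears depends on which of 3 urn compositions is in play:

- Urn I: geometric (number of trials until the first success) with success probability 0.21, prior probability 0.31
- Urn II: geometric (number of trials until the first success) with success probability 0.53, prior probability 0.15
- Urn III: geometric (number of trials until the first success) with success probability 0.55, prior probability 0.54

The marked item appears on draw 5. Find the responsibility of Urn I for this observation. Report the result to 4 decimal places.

0.6123

By Bayes' theorem, P(k | x) = P(Z=k) f_k(x) / Σ_j P(Z=j) f_j(x).
Evaluate each component's likelihood at the observed value:
  p_I = 0.21·(1−0.21)^4 = 0.21·0.389501 = 0.0817952
  p_II = 0.53·(1−0.53)^4 = 0.53·0.0487968 = 0.0258623
  p_III = 0.55·(1−0.55)^4 = 0.55·0.0410062 = 0.0225534
Unnormalised posteriors:
  P(Z=I)·p_I = 0.31 × 0.0817952 = 0.0253565
  P(Z=II)·p_II = 0.15 × 0.0258623 = 0.00387935
  P(Z=III)·p_III = 0.54 × 0.0225534 = 0.0121789
Normaliser: 0.0253565 + 0.00387935 + 0.0121789 = 0.0414147
So the posterior for Urn I is 0.0253565 / 0.0414147 ≈ 0.6123.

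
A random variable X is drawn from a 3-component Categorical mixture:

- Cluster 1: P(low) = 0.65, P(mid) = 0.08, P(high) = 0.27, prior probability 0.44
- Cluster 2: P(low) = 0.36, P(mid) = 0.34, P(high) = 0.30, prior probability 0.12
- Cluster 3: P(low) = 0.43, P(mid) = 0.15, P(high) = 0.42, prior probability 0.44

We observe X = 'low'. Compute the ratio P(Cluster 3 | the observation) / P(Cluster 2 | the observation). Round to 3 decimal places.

4.380

Posterior odds = (π_i f_i(x)) / (π_j f_j(x)); the normalising sum cancels.
Categorical probabilities:
  f_1 = P(low | comp) = 0.65
  f_2 = P(low | comp) = 0.36
  f_3 = P(low | comp) = 0.43
Odds = (0.44/0.12) × (0.43/0.36) = 3.66667 × 1.19444 ≈ 4.380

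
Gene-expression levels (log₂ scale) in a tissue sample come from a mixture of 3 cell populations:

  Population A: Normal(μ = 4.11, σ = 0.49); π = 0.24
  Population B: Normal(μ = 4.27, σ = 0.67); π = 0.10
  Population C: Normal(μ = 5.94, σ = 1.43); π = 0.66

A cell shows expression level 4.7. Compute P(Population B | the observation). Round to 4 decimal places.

0.1798

P(component k | x) = π_k·f_k(x) / marginal(x), where marginal(x) = Σ_j π_j·f_j(x).
Component likelihoods at x = 4.7:
  L_A = 0.394358
  L_B = 0.484611
  L_C = 0.191556
Multiply by the mixture weights:
  π_A·L_A = 0.24 × 0.394358 = 0.094646
  π_B·L_B = 0.10 × 0.484611 = 0.0484611
  π_C·L_C = 0.66 × 0.191556 = 0.126427
Marginal: 0.094646 + 0.0484611 + 0.126427 = 0.269534
So the posterior for Population B is 0.0484611 / 0.269534 ≈ 0.1798.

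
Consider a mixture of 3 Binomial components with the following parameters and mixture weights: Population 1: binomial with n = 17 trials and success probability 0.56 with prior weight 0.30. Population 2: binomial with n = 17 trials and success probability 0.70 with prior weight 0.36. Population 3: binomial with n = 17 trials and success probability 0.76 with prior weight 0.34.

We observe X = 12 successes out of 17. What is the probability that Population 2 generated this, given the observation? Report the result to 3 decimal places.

Posterior ∝ prior × likelihood, so P(k | x) ∝ w_k f_k(x); normalise over all components.
Evaluate each component's likelihood at the observed value:
  f_1 = C(17,12)·0.56^12·0.44^5 = 6188·0.000951166·0.0164916 = 0.0970666
  f_2 = C(17,12)·0.70^12·0.30^5 = 6188·0.0138413·0.00243 = 0.208129
  f_3 = C(17,12)·0.76^12·0.24^5 = 6188·0.0371333·0.000796262 = 0.182966
Prior × likelihood for each component:
  w_1·f_1 = 0.30 × 0.0970666 = 0.02912
  w_2·f_2 = 0.36 × 0.208129 = 0.0749265
  w_3·f_3 = 0.34 × 0.182966 = 0.0622083
Denominator: 0.02912 + 0.0749265 + 0.0622083 = 0.166255
P(Population 2 | data) ≈ 0.451

0.451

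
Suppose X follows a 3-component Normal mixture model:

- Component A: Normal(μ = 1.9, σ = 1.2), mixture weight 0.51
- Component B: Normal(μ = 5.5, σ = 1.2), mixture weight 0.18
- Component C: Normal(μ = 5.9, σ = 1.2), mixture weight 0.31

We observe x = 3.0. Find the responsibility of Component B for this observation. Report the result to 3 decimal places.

0.055

Apply Bayes' rule: the posterior for each component is proportional to its prior times its likelihood at x.
Evaluate each component's likelihood at the observed value:
  L_A = 0.218406
  L_B = 0.0379533
  L_C = 0.0179279
Weight by the priors:
  π_A·L_A = 0.51 × 0.218406 = 0.111387
  π_B·L_B = 0.18 × 0.0379533 = 0.00683159
  π_C·L_C = 0.31 × 0.0179279 = 0.00555764
Marginal: 0.111387 + 0.00683159 + 0.00555764 = 0.123776
P(Component B | 3.0) ≈ 0.055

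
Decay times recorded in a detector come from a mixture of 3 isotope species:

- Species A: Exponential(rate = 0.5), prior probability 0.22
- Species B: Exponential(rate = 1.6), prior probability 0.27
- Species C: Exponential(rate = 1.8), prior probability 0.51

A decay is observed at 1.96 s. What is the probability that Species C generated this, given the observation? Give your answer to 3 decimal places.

0.310

Posterior ∝ prior × likelihood, so P(k | x) ∝ π_k f_k(x); normalise over all components.
Exponential densities:
  p_A = 0.187656
  p_B = 0.06953
  p_C = 0.0528545
Multiply by the mixture weights:
  π_A·p_A = 0.22 × 0.187656 = 0.0412842
  π_B·p_B = 0.27 × 0.06953 = 0.0187731
  π_C·p_C = 0.51 × 0.0528545 = 0.0269558
Normaliser: 0.0412842 + 0.0187731 + 0.0269558 = 0.0870131
So the posterior for Species C is 0.0269558 / 0.0870131 ≈ 0.310.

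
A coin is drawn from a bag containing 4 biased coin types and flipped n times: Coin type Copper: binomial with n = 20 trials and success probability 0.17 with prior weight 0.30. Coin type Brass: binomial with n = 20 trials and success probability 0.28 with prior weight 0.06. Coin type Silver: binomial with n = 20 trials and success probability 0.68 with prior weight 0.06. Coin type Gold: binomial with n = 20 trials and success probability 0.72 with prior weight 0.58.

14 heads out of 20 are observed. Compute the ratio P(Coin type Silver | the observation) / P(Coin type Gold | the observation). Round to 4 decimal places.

Since P(k|x) ∝ π_k f_k(x), the posterior odds are π_i f_i(x) / (π_j f_j(x)).
Component likelihoods at x = 14 heads out of 20:
  L_Copper = 2.13372e-07
  L_Brass = 9.83085e-05
  L_Silver = 0.188108
  L_Gold = 0.187926
0.0112865 / 0.108997 ≈ 0.1035

0.1035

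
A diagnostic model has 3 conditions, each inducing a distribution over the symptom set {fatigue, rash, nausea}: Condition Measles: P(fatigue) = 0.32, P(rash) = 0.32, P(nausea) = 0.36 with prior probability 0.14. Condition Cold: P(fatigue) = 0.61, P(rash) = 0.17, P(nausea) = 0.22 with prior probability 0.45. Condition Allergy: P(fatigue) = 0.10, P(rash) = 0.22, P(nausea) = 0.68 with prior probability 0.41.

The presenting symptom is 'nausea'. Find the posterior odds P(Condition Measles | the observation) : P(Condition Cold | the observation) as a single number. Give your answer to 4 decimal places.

Only the two components matter; the odds are (w_i f_i(x)) / (w_j f_j(x)).
Categorical probabilities:
  p_Measles = P(nausea | comp) = 0.36
  p_Cold = P(nausea | comp) = 0.22
  p_Allergy = P(nausea | comp) = 0.68
0.0504 / 0.099 ≈ 0.5091

0.5091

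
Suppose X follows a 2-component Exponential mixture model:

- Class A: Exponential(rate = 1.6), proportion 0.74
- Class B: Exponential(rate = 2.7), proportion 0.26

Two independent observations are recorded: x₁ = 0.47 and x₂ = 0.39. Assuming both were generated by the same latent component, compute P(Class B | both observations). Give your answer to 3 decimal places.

0.280

Posterior ∝ prior × likelihood, so P(k | x) ∝ w_k f_k(x); normalise over all components.
Since both observations come from the same component, the likelihood for component k is f_k(x₁)·f_k(x₂).
  f_A = [0.754276] × [0.857275] = 0.646622
  f_B = [0.759004] × [0.942002] = 0.714983
Weight by the priors:
  w_A·f_A = 0.74 × 0.646622 = 0.478501
  w_B·f_B = 0.26 × 0.714983 = 0.185896
Sum: 0.478501 + 0.185896 = 0.664396
P(Class B | x₁, x₂) = 0.185896 / 0.664396 ≈ 0.280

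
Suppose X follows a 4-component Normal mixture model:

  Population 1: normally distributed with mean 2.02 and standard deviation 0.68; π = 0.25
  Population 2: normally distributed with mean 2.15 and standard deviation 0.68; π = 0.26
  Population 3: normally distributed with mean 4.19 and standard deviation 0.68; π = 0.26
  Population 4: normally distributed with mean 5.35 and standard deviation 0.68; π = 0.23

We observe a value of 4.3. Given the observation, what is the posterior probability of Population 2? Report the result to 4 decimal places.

0.0053

The responsibility of component k is w_k f_k(x) divided by Σ_j w_j f_j(x).
Component likelihoods at x = 4.3:
  f_1 = (1/(0.68·√(2π)))·exp(−(4.3−2.02)²/(2·0.68²)) = 0.586680·exp(-5.62111) = 0.00212415
  f_2 = (1/(0.68·√(2π)))·exp(−(4.3−2.15)²/(2·0.68²)) = 0.586680·exp(-4.99838) = 0.00395943
  f_3 = (1/(0.68·√(2π)))·exp(−(4.3−4.19)²/(2·0.68²)) = 0.586680·exp(-0.01308) = 0.579054
  f_4 = (1/(0.68·√(2π)))·exp(−(4.3−5.35)²/(2·0.68²)) = 0.586680·exp(-1.19215) = 0.178097
Unnormalised posteriors:
  w_1·f_1 = 0.25 × 0.00212415 = 0.000531038
  w_2·f_2 = 0.26 × 0.00395943 = 0.00102945
  w_3·f_3 = 0.26 × 0.579054 = 0.150554
  w_4·f_4 = 0.23 × 0.178097 = 0.0409624
Marginal: 0.000531038 + 0.00102945 + 0.150554 + 0.0409624 = 0.193077
So the posterior for Population 2 is 0.00102945 / 0.193077 ≈ 0.0053.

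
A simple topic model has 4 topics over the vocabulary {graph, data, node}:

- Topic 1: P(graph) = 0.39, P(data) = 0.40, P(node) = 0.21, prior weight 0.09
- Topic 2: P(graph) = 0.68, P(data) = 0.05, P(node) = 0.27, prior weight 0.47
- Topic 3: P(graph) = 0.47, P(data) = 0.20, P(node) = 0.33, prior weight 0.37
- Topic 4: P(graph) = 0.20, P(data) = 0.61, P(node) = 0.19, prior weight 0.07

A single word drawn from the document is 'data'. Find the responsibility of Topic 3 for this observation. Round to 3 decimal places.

0.420

P(component k | x) = w_k·f_k(x) / marginal(x), where marginal(x) = Σ_j w_j·f_j(x).
Evaluate each component's likelihood at the observed value:
  f_1 = 0.4
  f_2 = 0.05
  f_3 = 0.2
  f_4 = 0.61
Weight by the priors:
  w_1·f_1 = 0.09 × 0.4 = 0.036
  w_2·f_2 = 0.47 × 0.05 = 0.0235
  w_3·f_3 = 0.37 × 0.2 = 0.074
  w_4·f_4 = 0.07 × 0.61 = 0.0427
Evidence: 0.036 + 0.0235 + 0.074 + 0.0427 = 0.1762
P(Topic 3 | x) ≈ 0.420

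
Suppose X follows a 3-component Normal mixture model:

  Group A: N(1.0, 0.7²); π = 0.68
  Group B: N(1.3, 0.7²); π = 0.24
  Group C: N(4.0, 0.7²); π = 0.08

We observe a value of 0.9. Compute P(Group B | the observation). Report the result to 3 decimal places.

P(component k | x) = P(Z=k)·f_k(x) / marginal(x), where marginal(x) = Σ_j P(Z=j)·f_j(x).
Evaluate each component's likelihood at the observed value:
  L_A = 0.564132
  L_B = 0.484068
  L_C = 3.14099e-05
Prior × likelihood for each component:
  P(Z=A)·L_A = 0.68 × 0.564132 = 0.38361
  P(Z=B)·L_B = 0.24 × 0.484068 = 0.116176
  P(Z=C)·L_C = 0.08 × 3.14099e-05 = 2.5128e-06
Marginal: 0.38361 + 0.116176 + 2.5128e-06 = 0.499788
P(Group B | data) ≈ 0.232

0.232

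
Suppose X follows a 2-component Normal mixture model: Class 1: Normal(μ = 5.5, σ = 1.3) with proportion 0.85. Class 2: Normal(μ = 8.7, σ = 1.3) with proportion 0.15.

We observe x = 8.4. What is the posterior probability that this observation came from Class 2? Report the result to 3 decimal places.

P(component k | x) = w_k·f_k(x) / marginal(x), where marginal(x) = Σ_j w_j·f_j(x).
Component likelihoods at x = 8.4:
  L_1 = 0.02549
  L_2 = 0.298815
Prior × likelihood for each component:
  w_1·L_1 = 0.85 × 0.02549 = 0.0216665
  w_2·L_2 = 0.15 × 0.298815 = 0.0448223
Sum: 0.0216665 + 0.0448223 = 0.0664888
So the posterior for Class 2 is 0.0448223 / 0.0664888 ≈ 0.674.

0.674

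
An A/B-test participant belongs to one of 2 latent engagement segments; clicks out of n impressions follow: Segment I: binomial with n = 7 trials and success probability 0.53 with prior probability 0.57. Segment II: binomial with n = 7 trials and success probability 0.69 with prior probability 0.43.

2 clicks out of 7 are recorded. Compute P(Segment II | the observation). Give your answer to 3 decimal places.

Posterior ∝ prior × likelihood, so P(k | x) ∝ π_k f_k(x); normalise over all components.
Component likelihoods at x = 2 clicks out of 7:
  f_I = 0.135288
  f_II = 0.0286237
Multiply by the mixture weights:
  π_I·f_I = 0.57 × 0.135288 = 0.0771143
  π_II·f_II = 0.43 × 0.0286237 = 0.0123082
Evidence: 0.0771143 + 0.0123082 = 0.0894225
P(Segment II | data) = 0.0123082 / 0.0894225 ≈ 0.138

0.138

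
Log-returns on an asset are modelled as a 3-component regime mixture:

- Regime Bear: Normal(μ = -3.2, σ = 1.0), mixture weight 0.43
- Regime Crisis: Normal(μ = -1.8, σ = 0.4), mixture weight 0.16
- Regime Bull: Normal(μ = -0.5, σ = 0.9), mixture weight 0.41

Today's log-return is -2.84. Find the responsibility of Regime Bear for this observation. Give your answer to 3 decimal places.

P(component k | x) = P(Z=k)·f_k(x) / marginal(x), where marginal(x) = Σ_j P(Z=j)·f_j(x).
Evaluate each component's likelihood at the observed value:
  L_Bear = 0.373911
  L_Crisis = 0.0339574
  L_Bull = 0.0150922
Unnormalised posteriors:
  P(Z=Bear)·L_Bear = 0.43 × 0.373911 = 0.160782
  P(Z=Crisis)·L_Crisis = 0.16 × 0.0339574 = 0.00543319
  P(Z=Bull)·L_Bull = 0.41 × 0.0150922 = 0.0061878
Marginal: 0.160782 + 0.00543319 + 0.0061878 = 0.172403
P(Regime Bear | the observation) = 0.160782 / 0.172403 ≈ 0.933

0.933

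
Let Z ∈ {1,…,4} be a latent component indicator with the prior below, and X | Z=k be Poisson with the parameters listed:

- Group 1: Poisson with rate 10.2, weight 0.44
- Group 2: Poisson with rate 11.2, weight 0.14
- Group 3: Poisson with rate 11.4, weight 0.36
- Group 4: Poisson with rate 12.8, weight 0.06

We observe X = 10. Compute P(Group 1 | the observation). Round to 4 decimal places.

0.4660

Posterior ∝ prior × likelihood, so P(k | x) ∝ π_k f_k(x); normalise over all components.
Component likelihoods at x = 10:
  L_1 = e^(−10.2)·10.2^10/10! = 0.124863
  L_2 = e^(−11.2)·11.2^10/10! = 0.117036
  L_3 = e^(−11.4)·11.4^10/10! = 0.114374
  L_4 = e^(−12.8)·12.8^10/10! = 0.0898188
Prior × likelihood for each component:
  π_1·L_1 = 0.44 × 0.124863 = 0.0549399
  π_2·L_2 = 0.14 × 0.117036 = 0.016385
  π_3·L_3 = 0.36 × 0.114374 = 0.0411747
  π_4·L_4 = 0.06 × 0.0898188 = 0.00538913
Sum: 0.0549399 + 0.016385 + 0.0411747 + 0.00538913 = 0.117889
P(Group 1 | data) = 0.0549399 / 0.117889 ≈ 0.4660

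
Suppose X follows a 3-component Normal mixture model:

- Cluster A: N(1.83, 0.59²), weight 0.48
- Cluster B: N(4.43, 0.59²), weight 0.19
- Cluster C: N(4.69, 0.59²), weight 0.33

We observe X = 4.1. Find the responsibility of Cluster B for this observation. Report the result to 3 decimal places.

0.448

Posterior ∝ prior × likelihood, so P(k | x) ∝ π_k f_k(x); normalise over all components.
Normal densities:
  L_A = (1/(0.59·√(2π)))·exp(−(4.1−1.83)²/(2·0.59²)) = 0.676173·exp(-7.40147) = 0.000412708
  L_B = (1/(0.59·√(2π)))·exp(−(4.1−4.43)²/(2·0.59²)) = 0.676173·exp(-0.15642) = 0.578263
  L_C = (1/(0.59·√(2π)))·exp(−(4.1−4.69)²/(2·0.59²)) = 0.676173·exp(-0.50000) = 0.41012
Unnormalised posteriors:
  π_A·L_A = 0.48 × 0.000412708 = 0.0001981
  π_B·L_B = 0.19 × 0.578263 = 0.10987
  π_C·L_C = 0.33 × 0.41012 = 0.13534
Marginal: 0.0001981 + 0.10987 + 0.13534 = 0.245408
P(Cluster B | x) = 0.10987 / 0.245408 ≈ 0.448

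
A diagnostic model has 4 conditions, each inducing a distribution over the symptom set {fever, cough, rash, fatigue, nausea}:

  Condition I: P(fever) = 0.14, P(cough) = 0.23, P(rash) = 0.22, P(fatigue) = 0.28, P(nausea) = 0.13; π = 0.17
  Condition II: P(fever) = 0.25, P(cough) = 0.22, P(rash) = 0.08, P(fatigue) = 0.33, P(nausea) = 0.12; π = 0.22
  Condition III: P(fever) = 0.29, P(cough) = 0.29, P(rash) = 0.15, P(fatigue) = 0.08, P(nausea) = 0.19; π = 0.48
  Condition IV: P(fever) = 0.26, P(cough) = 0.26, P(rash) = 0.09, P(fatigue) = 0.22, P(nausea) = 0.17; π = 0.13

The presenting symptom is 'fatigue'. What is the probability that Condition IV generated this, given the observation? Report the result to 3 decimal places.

The responsibility of component k is π_k f_k(x) divided by Σ_j π_j f_j(x).
Component likelihoods at x = 'fatigue':
  L_I = P(fatigue | comp) = 0.28
  L_II = P(fatigue | comp) = 0.33
  L_III = P(fatigue | comp) = 0.08
  L_IV = P(fatigue | comp) = 0.22
Unnormalised posteriors:
  π_I·L_I = 0.17 × 0.28 = 0.0476
  π_II·L_II = 0.22 × 0.33 = 0.0726
  π_III·L_III = 0.48 × 0.08 = 0.0384
  π_IV·L_IV = 0.13 × 0.22 = 0.0286
Sum: 0.0476 + 0.0726 + 0.0384 + 0.0286 = 0.1872
So the posterior for Condition IV is 0.0286 / 0.1872 ≈ 0.153.

0.153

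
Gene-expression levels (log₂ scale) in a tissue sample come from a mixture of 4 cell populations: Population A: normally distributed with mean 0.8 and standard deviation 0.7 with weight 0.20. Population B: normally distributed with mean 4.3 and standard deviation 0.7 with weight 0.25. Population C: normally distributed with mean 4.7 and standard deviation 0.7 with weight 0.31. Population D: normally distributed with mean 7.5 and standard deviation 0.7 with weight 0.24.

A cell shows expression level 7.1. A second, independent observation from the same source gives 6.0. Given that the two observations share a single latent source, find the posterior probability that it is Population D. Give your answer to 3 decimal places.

0.992

The responsibility of component k is P(Z=k) f_k(x) divided by Σ_j P(Z=j) f_j(x).
Since both observations come from the same component, the likelihood for component k is f_k(x₁)·f_k(x₂).
  f_A = [(1/(0.7·√(2π)))·exp(−(7.1−0.8)²/(2·0.7²)) = 0.569918·exp(-40.50000) = 1.46854e-18] × [5.92693e-13] = 8.70392e-31
  f_B = [(1/(0.7·√(2π)))·exp(−(7.1−4.3)²/(2·0.7²)) = 0.569918·exp(-8.00000) = 0.000191186] × [0.0298598] = 5.70877e-06
  f_C = [(1/(0.7·√(2π)))·exp(−(7.1−4.7)²/(2·0.7²)) = 0.569918·exp(-5.87755) = 0.0015967] × [0.101596] = 0.000162218
  f_D = [(1/(0.7·√(2π)))·exp(−(7.1−7.5)²/(2·0.7²)) = 0.569918·exp(-0.16327) = 0.484068] × [0.057373] = 0.0277724
Unnormalised posteriors:
  P(Z=A)·f_A = 0.20 × 8.70392e-31 = 1.74078e-31
  P(Z=B)·f_B = 0.25 × 5.70877e-06 = 1.42719e-06
  P(Z=C)·f_C = 0.31 × 0.000162218 = 5.02877e-05
  P(Z=D)·f_D = 0.24 × 0.0277724 = 0.00666539
Normaliser: 1.74078e-31 + 1.42719e-06 + 5.02877e-05 + 0.00666539 = 0.0067171
So the posterior for Population D is 0.00666539 / 0.0067171 ≈ 0.992.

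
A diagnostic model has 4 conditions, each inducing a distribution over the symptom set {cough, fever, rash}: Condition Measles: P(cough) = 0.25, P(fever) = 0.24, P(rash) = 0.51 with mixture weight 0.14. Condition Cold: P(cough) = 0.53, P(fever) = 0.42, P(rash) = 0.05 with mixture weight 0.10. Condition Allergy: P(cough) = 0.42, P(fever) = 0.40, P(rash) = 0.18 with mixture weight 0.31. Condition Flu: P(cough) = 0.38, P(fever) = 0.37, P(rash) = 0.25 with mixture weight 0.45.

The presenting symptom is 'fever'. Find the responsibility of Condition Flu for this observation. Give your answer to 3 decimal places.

The responsibility of component k is π_k f_k(x) divided by Σ_j π_j f_j(x).
Component likelihoods at x = 'fever':
  L_Measles = P(fever | comp) = 0.24
  L_Cold = P(fever | comp) = 0.42
  L_Allergy = P(fever | comp) = 0.40
  L_Flu = P(fever | comp) = 0.37
Unnormalised posteriors:
  π_Measles·L_Measles = 0.14 × 0.24 = 0.0336
  π_Cold·L_Cold = 0.10 × 0.42 = 0.042
  π_Allergy·L_Allergy = 0.31 × 0.4 = 0.124
  π_Flu·L_Flu = 0.45 × 0.37 = 0.1665
Marginal: 0.0336 + 0.042 + 0.124 + 0.1665 = 0.3661
P(Condition Flu | the observation) = 0.1665 / 0.3661 ≈ 0.455

0.455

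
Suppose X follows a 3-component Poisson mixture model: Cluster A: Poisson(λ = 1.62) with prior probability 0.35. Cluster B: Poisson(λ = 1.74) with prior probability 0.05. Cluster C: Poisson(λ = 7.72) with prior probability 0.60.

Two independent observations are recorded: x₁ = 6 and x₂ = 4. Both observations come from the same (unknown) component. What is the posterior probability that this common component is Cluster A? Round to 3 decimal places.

Posterior ∝ prior × likelihood, so P(k | x) ∝ w_k f_k(x); normalise over all components.
Since both observations come from the same component, the likelihood for component k is f_k(x₁)·f_k(x₂).
  L_A = [0.00496822] × [0.0567926] = 0.000282158
  L_B = [0.00676536] × [0.0670368] = 0.000453528
  L_C = [0.130502] × [0.0656908] = 0.0085728
Prior × likelihood for each component:
  w_A·L_A = 0.35 × 0.000282158 = 9.87553e-05
  w_B·L_B = 0.05 × 0.000453528 = 2.26764e-05
  w_C·L_C = 0.60 × 0.0085728 = 0.00514368
Marginal: 9.87553e-05 + 2.26764e-05 + 0.00514368 = 0.00526511
P(Cluster A | x₁,x₂) ≈ 0.019

0.019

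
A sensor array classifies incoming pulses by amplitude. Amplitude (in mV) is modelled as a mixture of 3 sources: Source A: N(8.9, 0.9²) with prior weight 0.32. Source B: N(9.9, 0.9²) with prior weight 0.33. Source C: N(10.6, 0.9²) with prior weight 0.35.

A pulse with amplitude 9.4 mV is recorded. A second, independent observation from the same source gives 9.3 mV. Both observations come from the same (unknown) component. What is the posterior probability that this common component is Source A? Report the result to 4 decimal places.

Posterior ∝ prior × likelihood, so P(k | x) ∝ π_k f_k(x); normalise over all components.
Since both observations come from the same component, the likelihood for component k is f_k(x₁)·f_k(x₂).
  f_A = [(1/(0.9·√(2π)))·exp(−(9.4−8.9)²/(2·0.9²)) = 0.443269·exp(-0.15432) = 0.37988] × [0.401582] = 0.152553
  f_B = [(1/(0.9·√(2π)))·exp(−(9.4−9.9)²/(2·0.9²)) = 0.443269·exp(-0.15432) = 0.37988] × [0.354942] = 0.134836
  f_C = [(1/(0.9·√(2π)))·exp(−(9.4−10.6)²/(2·0.9²)) = 0.443269·exp(-0.88889) = 0.182233] × [0.156173] = 0.02846
Multiply by the mixture weights:
  π_A·f_A = 0.32 × 0.152553 = 0.048817
  π_B·f_B = 0.33 × 0.134836 = 0.0444957
  π_C·f_C = 0.35 × 0.02846 = 0.00996101
Denominator: 0.048817 + 0.0444957 + 0.00996101 = 0.103274
So the posterior for Source A is 0.048817 / 0.103274 ≈ 0.4727.

0.4727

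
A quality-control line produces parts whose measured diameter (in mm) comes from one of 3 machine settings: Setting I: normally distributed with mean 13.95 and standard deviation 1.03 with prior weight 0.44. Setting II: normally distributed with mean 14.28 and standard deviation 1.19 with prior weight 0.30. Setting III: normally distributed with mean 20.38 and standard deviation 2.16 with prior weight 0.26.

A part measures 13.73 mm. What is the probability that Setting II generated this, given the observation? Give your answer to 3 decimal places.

P(component k | x) = w_k·f_k(x) / marginal(x), where marginal(x) = Σ_j w_j·f_j(x).
Component likelihoods at x = 13.73 mm:
  f_I = 0.378587
  f_II = 0.301285
  f_III = 0.00161527
Prior × likelihood for each component:
  w_I·f_I = 0.44 × 0.378587 = 0.166578
  w_II·f_II = 0.30 × 0.301285 = 0.0903854
  w_III·f_III = 0.26 × 0.00161527 = 0.000419969
Denominator: 0.166578 + 0.0903854 + 0.000419969 = 0.257384
P(Setting II | data) ≈ 0.351

0.351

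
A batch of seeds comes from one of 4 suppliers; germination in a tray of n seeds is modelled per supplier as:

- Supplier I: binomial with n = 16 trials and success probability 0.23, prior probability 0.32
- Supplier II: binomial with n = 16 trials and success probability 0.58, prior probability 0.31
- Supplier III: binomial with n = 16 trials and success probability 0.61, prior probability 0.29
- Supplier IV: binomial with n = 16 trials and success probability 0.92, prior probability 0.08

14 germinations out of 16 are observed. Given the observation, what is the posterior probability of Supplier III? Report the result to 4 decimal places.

By Bayes' theorem, P(k | x) = π_k f_k(x) / Σ_j π_j f_j(x).
Binomial probabilities:
  f_I = C(16,14)·0.23^14·0.77^2 = 120·1.15928e-09·0.5929 = 8.24807e-08
  f_II = C(16,14)·0.58^14·0.42^2 = 120·0.000487519·0.1764 = 0.0103198
  f_III = C(16,14)·0.61^14·0.39^2 = 120·0.000987683·0.1521 = 0.0180272
  f_IV = C(16,14)·0.92^14·0.08^2 = 120·0.311193·0.0064 = 0.238996
Weight by the priors:
  π_I·f_I = 0.32 × 8.24807e-08 = 2.63938e-08
  π_II·f_II = 0.31 × 0.0103198 = 0.00319914
  π_III·f_III = 0.29 × 0.0180272 = 0.00522789
  π_IV·f_IV = 0.08 × 0.238996 = 0.0191197
Denominator: 2.63938e-08 + 0.00319914 + 0.00522789 + 0.0191197 = 0.0275467
So the posterior for Supplier III is 0.00522789 / 0.0275467 ≈ 0.1898.

0.1898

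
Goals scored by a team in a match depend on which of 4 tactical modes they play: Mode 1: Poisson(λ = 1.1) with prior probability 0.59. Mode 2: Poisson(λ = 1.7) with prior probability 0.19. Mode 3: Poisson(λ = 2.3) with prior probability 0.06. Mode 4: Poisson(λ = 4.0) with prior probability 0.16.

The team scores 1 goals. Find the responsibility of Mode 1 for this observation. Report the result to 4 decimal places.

0.7187

The responsibility of component k is π_k f_k(x) divided by Σ_j π_j f_j(x).
Component likelihoods at x = 1 goals:
  f_1 = e^(−1.1)·1.1^1/1! = 0.366158
  f_2 = e^(−1.7)·1.7^1/1! = 0.310562
  f_3 = e^(−2.3)·2.3^1/1! = 0.230595
  f_4 = e^(−4.0)·4.0^1/1! = 0.0732626
Unnormalised posteriors:
  π_1·f_1 = 0.59 × 0.366158 = 0.216033
  π_2·f_2 = 0.19 × 0.310562 = 0.0590068
  π_3·f_3 = 0.06 × 0.230595 = 0.0138357
  π_4·f_4 = 0.16 × 0.0732626 = 0.011722
Marginal: 0.216033 + 0.0590068 + 0.0138357 + 0.011722 = 0.300598
Responsibility of Mode 1: 0.216033 / 0.300598 ≈ 0.7187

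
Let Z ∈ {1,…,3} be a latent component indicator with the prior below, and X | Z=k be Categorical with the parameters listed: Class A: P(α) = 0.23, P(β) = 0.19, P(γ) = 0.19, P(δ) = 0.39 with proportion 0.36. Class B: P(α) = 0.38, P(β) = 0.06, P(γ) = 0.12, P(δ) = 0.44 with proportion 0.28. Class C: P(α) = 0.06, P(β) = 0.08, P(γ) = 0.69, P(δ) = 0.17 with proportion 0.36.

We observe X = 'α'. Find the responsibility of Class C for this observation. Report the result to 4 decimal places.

By Bayes' theorem, P(k | x) = P(Z=k) f_k(x) / Σ_j P(Z=j) f_j(x).
Evaluate each component's likelihood at the observed value:
  L_A = P(α | comp) = 0.23
  L_B = P(α | comp) = 0.38
  L_C = P(α | comp) = 0.06
Unnormalised posteriors:
  P(Z=A)·L_A = 0.36 × 0.23 = 0.0828
  P(Z=B)·L_B = 0.28 × 0.38 = 0.1064
  P(Z=C)·L_C = 0.36 × 0.06 = 0.0216
Denominator: 0.0828 + 0.1064 + 0.0216 = 0.2108
P(Class C | x) ≈ 0.1025

0.1025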